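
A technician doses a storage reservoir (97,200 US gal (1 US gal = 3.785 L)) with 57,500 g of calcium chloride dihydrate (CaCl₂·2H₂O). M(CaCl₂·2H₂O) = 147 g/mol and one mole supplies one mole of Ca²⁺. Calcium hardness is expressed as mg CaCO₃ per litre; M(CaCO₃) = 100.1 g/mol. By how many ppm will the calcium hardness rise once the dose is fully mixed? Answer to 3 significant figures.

Volume: 97,200 US gal × 3.785 L/gal = 367,902 L.
Moles of Ca²⁺: 57,500 g ÷ 147 g/mol = 391.2 mol.
As CaCO₃: 391.2 mol × 100.1 g/mol = 39,150 g.
Rise: 39,150 g / 367,902 L × 1000 = 106.4 mg/L.

106 ppm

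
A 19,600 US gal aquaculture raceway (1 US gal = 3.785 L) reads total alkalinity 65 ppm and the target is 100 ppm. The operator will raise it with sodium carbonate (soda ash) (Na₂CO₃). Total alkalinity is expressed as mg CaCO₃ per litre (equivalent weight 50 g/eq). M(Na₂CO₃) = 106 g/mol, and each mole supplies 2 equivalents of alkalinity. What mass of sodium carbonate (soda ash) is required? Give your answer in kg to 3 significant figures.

2.75 kg

Volume: 19,600 US gal × 3.785 L/gal = 74,186 L.
Alkalinity to add: (100 − 65) = 35 mg/L as CaCO₃ × 74,186 L = 2597 g as CaCO₃.
Equivalents: 2597 g ÷ 50 g/eq = 51.93 eq.
Each mole of Na₂CO₃ supplies 2 eq, so 51.93 / 2 = 25.97 mol.
Mass: 25.97 mol × 106 g/mol = 2752 g.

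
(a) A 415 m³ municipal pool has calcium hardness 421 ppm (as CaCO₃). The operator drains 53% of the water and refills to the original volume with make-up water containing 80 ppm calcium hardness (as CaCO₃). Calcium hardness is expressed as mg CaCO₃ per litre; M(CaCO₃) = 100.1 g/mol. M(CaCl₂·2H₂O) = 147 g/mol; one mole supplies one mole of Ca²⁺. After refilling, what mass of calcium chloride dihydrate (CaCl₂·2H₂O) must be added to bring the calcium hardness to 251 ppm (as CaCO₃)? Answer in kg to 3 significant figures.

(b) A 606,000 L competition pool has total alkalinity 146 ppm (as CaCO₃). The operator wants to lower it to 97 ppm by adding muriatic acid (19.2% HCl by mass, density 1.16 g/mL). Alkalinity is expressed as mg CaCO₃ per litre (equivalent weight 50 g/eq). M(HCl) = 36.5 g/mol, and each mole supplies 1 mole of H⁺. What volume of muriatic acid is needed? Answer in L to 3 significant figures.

(a) 6.54 kg; (b) 97.3 L

(a) Volume: 415 m³ = 415,000 L.
(a) After draining 53% and refilling: 421 × 0.47 + 80 × 0.53 = 240.27 ppm.
(a) Deficit to target: 251 − 240.27 = 10.73 mg/L.
(a) As CaCO₃: 10.73 mg/L × 415,000 L = 4453 g; ÷ 100.1 = 44.49 mol Ca²⁺.
(a) Mass: 44.49 × 147 = 6539 g.

(b) Alkalinity to neutralize: (146 − 97) = 49 mg/L as CaCO₃ × 606,000 L = 29,690 g as CaCO₃.
(b) Equivalents of H⁺ required: 29,690 ÷ 50 g/eq = 593.9 eq = 593.9 mol HCl.
(b) Mass of HCl: 593.9 × 36.5 = 21,680 g.
(b) Mass of 19.2% solution: 21,680 / 0.192 = 112,900 g.
(b) Volume: 112,900 g ÷ 1.16 g/mL = 97,330 mL.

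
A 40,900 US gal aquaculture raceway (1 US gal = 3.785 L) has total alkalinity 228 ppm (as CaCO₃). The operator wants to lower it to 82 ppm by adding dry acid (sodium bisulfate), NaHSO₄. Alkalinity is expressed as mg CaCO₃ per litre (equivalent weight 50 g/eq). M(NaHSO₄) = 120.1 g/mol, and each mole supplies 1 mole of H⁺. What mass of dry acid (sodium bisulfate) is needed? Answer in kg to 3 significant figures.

54.3 kg

Volume: 40,900 US gal × 3.785 L/gal = 154,806 L.
Alkalinity to neutralize: (228 − 82) = 146 mg/L as CaCO₃ × 154,806 L = 22,600 g as CaCO₃.
Equivalents of H⁺ required: 22,600 ÷ 50 g/eq = 452 eq = 452 mol NaHSO₄.
Mass of NaHSO₄: 452 × 120.1 = 54,290 g.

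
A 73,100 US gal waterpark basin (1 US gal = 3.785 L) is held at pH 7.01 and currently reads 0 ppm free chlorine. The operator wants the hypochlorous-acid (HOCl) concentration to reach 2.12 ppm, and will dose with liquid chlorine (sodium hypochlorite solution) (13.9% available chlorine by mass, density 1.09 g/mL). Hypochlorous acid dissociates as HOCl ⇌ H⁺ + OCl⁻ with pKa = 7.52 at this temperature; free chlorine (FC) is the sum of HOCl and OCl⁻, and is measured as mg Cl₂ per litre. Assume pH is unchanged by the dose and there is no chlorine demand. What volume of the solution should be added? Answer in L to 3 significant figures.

5.07 L

Volume: 73,100 US gal × 3.785 L/gal = 276,684 L.
[OCl⁻]/[HOCl] = 10^(pH − pKa) = 10^(7.01 − 7.52) = 0.309; fraction as HOCl = 1/(1 + 0.309) = 0.7639.
Free chlorine required for 2.12 ppm HOCl: 2.12 / 0.7639 = 2.775 ppm.
FC to add: 2.775 − 0 = 2.775 mg/L as Cl₂.
Cl₂ equivalent: 2.775 mg/L × 276,684 L = 767.8 g.
Product at 13.9% available Cl: 767.8 / 0.139 = 5524 g.
Volume: 5524 g ÷ 1.09 g/mL = 5068 mL.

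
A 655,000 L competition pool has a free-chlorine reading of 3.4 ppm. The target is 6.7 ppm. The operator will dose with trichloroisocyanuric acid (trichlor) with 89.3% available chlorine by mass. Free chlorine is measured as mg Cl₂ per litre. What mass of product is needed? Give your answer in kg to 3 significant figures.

Chlorine deficit: 6.7 − 3.4 = 3.3 ppm = 3.3 mg/L as Cl₂.
Cl₂ equivalent needed: 3.3 mg/L × 655,000 L = 2,162,000 mg = 2162 g.
Product at 89.3% available chlorine: 2162 / 0.893 = 2420 g.

2.42 kg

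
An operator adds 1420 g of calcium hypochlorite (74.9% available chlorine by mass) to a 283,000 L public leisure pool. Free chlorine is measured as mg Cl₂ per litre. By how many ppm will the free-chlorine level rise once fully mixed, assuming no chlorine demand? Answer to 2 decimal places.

3.76 ppm

Available chlorine delivered: 1420 g × 0.749 = 1064 g as Cl₂.
Concentration rise: 1064 g / 283,000 L = 3.758 mg/L = 3.76 ppm.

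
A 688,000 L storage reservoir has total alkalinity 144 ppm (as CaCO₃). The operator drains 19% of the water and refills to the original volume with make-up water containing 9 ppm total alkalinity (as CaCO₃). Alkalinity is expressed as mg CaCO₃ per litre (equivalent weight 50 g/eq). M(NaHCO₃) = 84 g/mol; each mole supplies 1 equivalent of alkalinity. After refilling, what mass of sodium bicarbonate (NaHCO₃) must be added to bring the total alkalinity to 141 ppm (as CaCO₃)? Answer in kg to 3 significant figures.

26.2 kg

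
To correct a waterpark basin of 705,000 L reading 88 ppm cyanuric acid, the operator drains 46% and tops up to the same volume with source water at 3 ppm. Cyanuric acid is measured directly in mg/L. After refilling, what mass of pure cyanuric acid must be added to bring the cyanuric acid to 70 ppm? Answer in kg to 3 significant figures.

After draining 46% and refilling: 88 × 0.54 + 3 × 0.46 = 48.9 ppm.
Deficit to target: 70 − 48.9 = 21.1 mg/L.
Mass: 21.1 mg/L × 705,000 L = 14,880 g cyanuric acid.

14.9 kg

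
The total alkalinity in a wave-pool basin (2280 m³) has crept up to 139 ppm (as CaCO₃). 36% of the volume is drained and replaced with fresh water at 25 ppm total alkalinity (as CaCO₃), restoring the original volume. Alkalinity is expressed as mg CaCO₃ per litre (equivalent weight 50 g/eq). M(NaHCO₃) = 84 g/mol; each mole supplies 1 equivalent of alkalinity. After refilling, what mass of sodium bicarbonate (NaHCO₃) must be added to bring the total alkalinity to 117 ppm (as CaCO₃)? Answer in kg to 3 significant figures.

72.9 kg

Volume: 2280 m³ = 2,280,000 L.
After draining 36% and refilling: 139 × 0.64 + 25 × 0.36 = 97.96 ppm.
Deficit to target: 117 − 97.96 = 19.04 mg/L.
As CaCO₃: 19.04 mg/L × 2,280,000 L = 43,410 g; ÷ 50 g/eq ÷ 1 = 868.2 mol NaHCO₃.
Mass: 868.2 × 84 = 72,930 g.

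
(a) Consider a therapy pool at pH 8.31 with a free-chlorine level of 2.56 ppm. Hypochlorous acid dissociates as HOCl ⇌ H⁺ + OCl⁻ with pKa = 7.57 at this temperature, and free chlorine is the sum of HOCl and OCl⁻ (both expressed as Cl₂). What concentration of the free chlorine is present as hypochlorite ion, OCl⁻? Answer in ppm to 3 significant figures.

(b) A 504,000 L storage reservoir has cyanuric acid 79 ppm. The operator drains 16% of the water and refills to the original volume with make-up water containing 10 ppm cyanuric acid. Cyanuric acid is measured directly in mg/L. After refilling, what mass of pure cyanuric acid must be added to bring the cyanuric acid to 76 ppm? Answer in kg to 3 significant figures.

(a) [OCl⁻]/[HOCl] = 10^(pH − pKa) = 10^(8.31 − 7.57) = 10^0.74 = 5.495.
(a) Fraction as HOCl = 1 / (1 + 5.495) = 0.154.
(a) OCl⁻ = (1 − 0.154) × 2.56 ppm = 2.166 ppm.

(b) After draining 16% and refilling: 79 × 0.84 + 10 × 0.16 = 67.96 ppm.
(b) Deficit to target: 76 − 67.96 = 8.04 mg/L.
(b) Mass: 8.04 mg/L × 504,000 L = 4052 g cyanuric acid.

(a) 2.17 ppm; (b) 4.05 kg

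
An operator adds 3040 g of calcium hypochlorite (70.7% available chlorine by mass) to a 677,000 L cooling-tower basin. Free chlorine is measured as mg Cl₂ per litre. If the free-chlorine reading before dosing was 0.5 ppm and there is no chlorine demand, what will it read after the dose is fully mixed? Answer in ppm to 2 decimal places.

3.67 ppm

Available chlorine delivered: 3040 g × 0.707 = 2149 g as Cl₂.
Concentration rise: 2149 g / 677,000 L = 3.175 mg/L = 3.17 ppm.
Final FC: 0.5 + 3.17 = 3.67 ppm.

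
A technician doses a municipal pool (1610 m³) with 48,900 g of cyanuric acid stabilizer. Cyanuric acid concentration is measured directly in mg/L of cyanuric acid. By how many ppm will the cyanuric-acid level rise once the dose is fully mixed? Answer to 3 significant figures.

30.4 ppm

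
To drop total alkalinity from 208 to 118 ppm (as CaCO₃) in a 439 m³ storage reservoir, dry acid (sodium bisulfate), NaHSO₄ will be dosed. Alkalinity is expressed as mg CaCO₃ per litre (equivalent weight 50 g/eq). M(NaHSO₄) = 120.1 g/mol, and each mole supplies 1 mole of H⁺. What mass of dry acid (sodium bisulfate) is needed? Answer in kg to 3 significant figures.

Volume: 439 m³ = 439,000 L.
Alkalinity to neutralize: (208 − 118) = 90 mg/L as CaCO₃ × 439,000 L = 39,510 g as CaCO₃.
Equivalents of H⁺ required: 39,510 ÷ 50 g/eq = 790.2 eq = 790.2 mol NaHSO₄.
Mass of NaHSO₄: 790.2 × 120.1 = 94,900 g.

94.9 kg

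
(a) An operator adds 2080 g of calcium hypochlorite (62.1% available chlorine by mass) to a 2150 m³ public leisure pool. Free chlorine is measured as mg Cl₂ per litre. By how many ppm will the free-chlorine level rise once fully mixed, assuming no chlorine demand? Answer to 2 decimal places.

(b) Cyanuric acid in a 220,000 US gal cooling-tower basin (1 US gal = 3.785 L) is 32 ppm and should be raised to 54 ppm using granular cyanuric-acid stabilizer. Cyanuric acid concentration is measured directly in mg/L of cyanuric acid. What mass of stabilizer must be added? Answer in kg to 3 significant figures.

(a) Volume: 2150 m³ = 2,150,000 L.
(a) Available chlorine delivered: 2080 g × 0.621 = 1292 g as Cl₂.
(a) Concentration rise: 1292 g / 2,150,000 L = 0.6008 mg/L = 0.60 ppm.

(b) Volume: 220,000 US gal × 3.785 L/gal = 832,700 L.
(b) CYA to add: (54 − 32) = 22 mg/L × 832,700 L = 18,320 g cyanuric acid.

(a) 0.60 ppm; (b) 18.3 kg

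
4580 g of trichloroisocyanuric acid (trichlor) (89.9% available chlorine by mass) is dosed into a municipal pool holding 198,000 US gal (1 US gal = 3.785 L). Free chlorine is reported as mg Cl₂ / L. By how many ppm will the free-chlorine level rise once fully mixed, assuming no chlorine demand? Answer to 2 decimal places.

Volume: 198,000 US gal × 3.785 L/gal = 749,430 L.
Available chlorine delivered: 4580 g × 0.899 = 4117 g as Cl₂.
Concentration rise: 4117 g / 749,430 L = 5.494 mg/L = 5.49 ppm.

5.49 ppm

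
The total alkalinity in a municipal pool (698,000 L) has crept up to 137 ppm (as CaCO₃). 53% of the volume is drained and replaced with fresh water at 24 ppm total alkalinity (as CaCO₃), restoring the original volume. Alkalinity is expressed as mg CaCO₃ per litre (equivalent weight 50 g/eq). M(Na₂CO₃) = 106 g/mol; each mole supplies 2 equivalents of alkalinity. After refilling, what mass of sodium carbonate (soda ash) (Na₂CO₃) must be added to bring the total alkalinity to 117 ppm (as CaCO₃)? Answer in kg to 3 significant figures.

29.5 kg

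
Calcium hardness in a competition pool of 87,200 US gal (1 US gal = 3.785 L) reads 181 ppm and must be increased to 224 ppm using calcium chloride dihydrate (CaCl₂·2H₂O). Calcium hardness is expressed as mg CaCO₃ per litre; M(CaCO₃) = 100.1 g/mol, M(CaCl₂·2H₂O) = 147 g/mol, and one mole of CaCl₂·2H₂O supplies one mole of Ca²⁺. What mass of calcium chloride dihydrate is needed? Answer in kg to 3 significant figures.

20.8 kg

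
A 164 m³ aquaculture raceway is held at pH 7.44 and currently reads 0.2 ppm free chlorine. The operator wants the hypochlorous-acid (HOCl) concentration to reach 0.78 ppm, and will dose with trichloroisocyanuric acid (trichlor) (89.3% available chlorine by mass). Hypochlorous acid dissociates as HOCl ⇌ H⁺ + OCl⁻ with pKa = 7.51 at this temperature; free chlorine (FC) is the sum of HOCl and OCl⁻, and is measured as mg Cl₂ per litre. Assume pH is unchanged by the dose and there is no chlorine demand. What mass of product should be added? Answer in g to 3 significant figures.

Volume: 164 m³ = 164,000 L.
[OCl⁻]/[HOCl] = 10^(pH − pKa) = 10^(7.44 − 7.51) = 0.8511; fraction as HOCl = 1/(1 + 0.8511) = 0.5402.
Free chlorine required for 0.78 ppm HOCl: 0.78 / 0.5402 = 1.444 ppm.
FC to add: 1.444 − 0.2 = 1.244 mg/L as Cl₂.
Cl₂ equivalent: 1.244 mg/L × 164,000 L = 204 g.
Product at 89.3% available Cl: 204 / 0.893 = 228.4 g.

228 g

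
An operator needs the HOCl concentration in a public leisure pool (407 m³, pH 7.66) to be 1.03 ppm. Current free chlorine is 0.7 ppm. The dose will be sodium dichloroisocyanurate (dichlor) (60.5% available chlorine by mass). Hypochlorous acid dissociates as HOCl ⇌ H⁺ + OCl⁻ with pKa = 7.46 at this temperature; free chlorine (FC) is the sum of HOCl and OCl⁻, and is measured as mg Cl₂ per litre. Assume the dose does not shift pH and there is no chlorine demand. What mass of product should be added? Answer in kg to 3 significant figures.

1.32 kg

Volume: 407 m³ = 407,000 L.
[OCl⁻]/[HOCl] = 10^(pH − pKa) = 10^(7.66 − 7.46) = 1.585; fraction as HOCl = 1/(1 + 1.585) = 0.3869.
Free chlorine required for 1.03 ppm HOCl: 1.03 / 0.3869 = 2.662 ppm.
FC to add: 2.662 − 0.7 = 1.962 mg/L as Cl₂.
Cl₂ equivalent: 1.962 mg/L × 407,000 L = 798.7 g.
Product at 60.5% available Cl: 798.7 / 0.605 = 1320 g.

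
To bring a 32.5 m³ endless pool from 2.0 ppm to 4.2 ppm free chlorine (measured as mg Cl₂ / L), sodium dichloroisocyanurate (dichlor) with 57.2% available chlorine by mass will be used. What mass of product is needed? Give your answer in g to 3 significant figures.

125 g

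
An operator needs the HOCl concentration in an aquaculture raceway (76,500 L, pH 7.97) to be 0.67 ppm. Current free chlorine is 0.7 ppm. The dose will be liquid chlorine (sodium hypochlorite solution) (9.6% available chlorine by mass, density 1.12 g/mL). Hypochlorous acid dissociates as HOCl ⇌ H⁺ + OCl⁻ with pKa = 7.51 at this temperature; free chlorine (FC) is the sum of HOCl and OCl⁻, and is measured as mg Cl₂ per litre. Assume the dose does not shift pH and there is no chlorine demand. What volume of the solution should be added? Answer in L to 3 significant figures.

[OCl⁻]/[HOCl] = 10^(pH − pKa) = 10^(7.97 − 7.51) = 2.884; fraction as HOCl = 1/(1 + 2.884) = 0.2575.
Free chlorine required for 0.67 ppm HOCl: 0.67 / 0.2575 = 2.602 ppm.
FC to add: 2.602 − 0.7 = 1.902 mg/L as Cl₂.
Cl₂ equivalent: 1.902 mg/L × 76,500 L = 145.5 g.
Product at 9.6% available Cl: 145.5 / 0.096 = 1516 g.
Volume: 1516 g ÷ 1.12 g/mL = 1353 mL.

1.35 L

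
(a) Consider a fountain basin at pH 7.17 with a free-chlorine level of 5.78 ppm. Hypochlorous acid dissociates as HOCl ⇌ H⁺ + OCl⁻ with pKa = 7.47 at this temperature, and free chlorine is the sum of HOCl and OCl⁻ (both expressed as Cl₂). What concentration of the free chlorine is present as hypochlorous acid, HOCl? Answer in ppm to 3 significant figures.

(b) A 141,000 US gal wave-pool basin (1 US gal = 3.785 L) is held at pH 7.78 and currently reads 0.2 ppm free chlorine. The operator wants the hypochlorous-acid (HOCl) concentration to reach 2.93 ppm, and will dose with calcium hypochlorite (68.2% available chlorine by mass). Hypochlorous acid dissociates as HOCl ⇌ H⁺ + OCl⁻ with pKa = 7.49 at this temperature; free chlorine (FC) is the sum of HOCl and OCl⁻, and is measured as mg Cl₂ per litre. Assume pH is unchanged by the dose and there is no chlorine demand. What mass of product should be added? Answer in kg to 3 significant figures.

(a) 3.85 ppm; (b) 6.61 kg

(a) [OCl⁻]/[HOCl] = 10^(pH − pKa) = 10^(7.17 − 7.47) = 10^-0.30 = 0.5012.
(a) Fraction as HOCl = 1 / (1 + 0.5012) = 0.6661.
(a) HOCl = 0.6661 × 5.78 ppm = 3.85 ppm.

(b) Volume: 141,000 US gal × 3.785 L/gal = 533,685 L.
(b) [OCl⁻]/[HOCl] = 10^(pH − pKa) = 10^(7.78 − 7.49) = 1.95; fraction as HOCl = 1/(1 + 1.95) = 0.339.
(b) Free chlorine required for 2.93 ppm HOCl: 2.93 / 0.339 = 8.643 ppm.
(b) FC to add: 8.643 − 0.2 = 8.443 mg/L as Cl₂.
(b) Cl₂ equivalent: 8.443 mg/L × 533,685 L = 4506 g.
(b) Product at 68.2% available Cl: 4506 / 0.682 = 6607 g.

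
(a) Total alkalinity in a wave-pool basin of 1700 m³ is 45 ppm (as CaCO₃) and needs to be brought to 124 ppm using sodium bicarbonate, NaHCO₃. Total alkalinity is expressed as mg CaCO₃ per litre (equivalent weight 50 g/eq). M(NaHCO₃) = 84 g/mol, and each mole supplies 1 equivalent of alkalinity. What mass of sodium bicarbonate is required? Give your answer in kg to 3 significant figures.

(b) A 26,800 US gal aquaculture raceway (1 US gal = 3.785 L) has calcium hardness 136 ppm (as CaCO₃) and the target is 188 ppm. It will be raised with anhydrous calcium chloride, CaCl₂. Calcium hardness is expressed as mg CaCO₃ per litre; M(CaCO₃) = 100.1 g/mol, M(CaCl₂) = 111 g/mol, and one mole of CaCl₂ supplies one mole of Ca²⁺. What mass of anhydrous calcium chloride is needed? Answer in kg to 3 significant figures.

(a) 226 kg; (b) 5.85 kg

(a) Volume: 1700 m³ = 1,700,000 L.
(a) Alkalinity to add: (124 − 45) = 79 mg/L as CaCO₃ × 1,700,000 L = 134,300 g as CaCO₃.
(a) Equivalents: 134,300 g ÷ 50 g/eq = 2686 eq.
(a) NaHCO₃ supplies 1 eq per mole → 2686 mol.
(a) Mass: 2686 mol × 84 g/mol = 225,600 g.

(b) Volume: 26,800 US gal × 3.785 L/gal = 101,438 L.
(b) Hardness to add: (188 − 136) = 52 mg/L as CaCO₃ × 101,438 L = 5275 g as CaCO₃.
(b) Moles of Ca²⁺ (1 mol Ca²⁺ ≡ 1 mol CaCO₃): 5275 / 100.1 g/mol = 52.7 mol.
(b) Mass of CaCl₂: 52.7 × 111 = 5849 g.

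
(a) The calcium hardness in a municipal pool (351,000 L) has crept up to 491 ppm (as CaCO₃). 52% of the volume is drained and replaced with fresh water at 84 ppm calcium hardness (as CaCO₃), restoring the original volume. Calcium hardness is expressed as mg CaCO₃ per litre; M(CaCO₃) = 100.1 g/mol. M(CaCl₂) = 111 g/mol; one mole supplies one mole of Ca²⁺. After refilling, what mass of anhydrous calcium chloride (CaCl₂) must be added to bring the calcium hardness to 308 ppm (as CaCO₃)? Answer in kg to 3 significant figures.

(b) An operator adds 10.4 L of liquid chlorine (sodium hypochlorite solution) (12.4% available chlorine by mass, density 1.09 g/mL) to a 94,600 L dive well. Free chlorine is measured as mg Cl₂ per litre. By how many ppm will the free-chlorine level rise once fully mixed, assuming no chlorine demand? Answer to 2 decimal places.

(a) 11.1 kg; (b) 14.86 ppm

(a) After draining 52% and refilling: 491 × 0.48 + 84 × 0.52 = 279.36 ppm.
(a) Deficit to target: 308 − 279.36 = 28.64 mg/L.
(a) As CaCO₃: 28.64 mg/L × 351,000 L = 10,050 g; ÷ 100.1 = 100.4 mol Ca²⁺.
(a) Mass: 100.4 × 111 = 11,150 g.

(b) Mass of solution: 10.4 L × 1000 mL/L × 1.09 g/mL = 11,340 g.
(b) Available chlorine delivered: 11,340 g × 0.124 = 1406 g as Cl₂.
(b) Concentration rise: 1406 g / 94,600 L = 14.86 mg/L = 14.86 ppm.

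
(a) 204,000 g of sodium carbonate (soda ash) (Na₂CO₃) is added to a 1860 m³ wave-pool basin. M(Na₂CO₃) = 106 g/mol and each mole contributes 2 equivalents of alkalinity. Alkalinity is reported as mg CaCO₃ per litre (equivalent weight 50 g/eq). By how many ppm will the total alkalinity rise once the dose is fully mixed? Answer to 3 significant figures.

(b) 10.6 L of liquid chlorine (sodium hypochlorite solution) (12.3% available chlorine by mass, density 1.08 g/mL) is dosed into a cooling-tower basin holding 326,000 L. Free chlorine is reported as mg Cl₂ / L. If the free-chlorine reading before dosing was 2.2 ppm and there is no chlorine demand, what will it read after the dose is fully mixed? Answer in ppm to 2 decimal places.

(a) Volume: 1860 m³ = 1,860,000 L.
(a) Moles of Na₂CO₃: 204,000 g ÷ 106 g/mol = 1925 mol → 3849 eq of alkalinity.
(a) As CaCO₃: 3849 eq × 50 g/eq = 192,500 g.
(a) Rise: 192,500 g / 1,860,000 L × 1000 = 103.5 mg/L.

(b) Mass of solution: 10.6 L × 1000 mL/L × 1.08 g/mL = 11,450 g.
(b) Available chlorine delivered: 11,450 g × 0.123 = 1408 g as Cl₂.
(b) Concentration rise: 1408 g / 326,000 L = 4.319 mg/L = 4.32 ppm.
(b) Final FC: 2.2 + 4.32 = 6.52 ppm.

(a) 103 ppm; (b) 6.52 ppm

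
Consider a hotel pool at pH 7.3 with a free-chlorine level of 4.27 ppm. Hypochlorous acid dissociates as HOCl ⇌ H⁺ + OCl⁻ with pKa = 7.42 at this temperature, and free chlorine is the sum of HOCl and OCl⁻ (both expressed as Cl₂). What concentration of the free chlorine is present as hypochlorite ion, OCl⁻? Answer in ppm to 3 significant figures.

1.84 ppm

[OCl⁻]/[HOCl] = 10^(pH − pKa) = 10^(7.3 − 7.42) = 10^-0.12 = 0.7586.
Fraction as HOCl = 1 / (1 + 0.7586) = 0.5686.
OCl⁻ = (1 − 0.5686) × 4.27 ppm = 1.842 ppm.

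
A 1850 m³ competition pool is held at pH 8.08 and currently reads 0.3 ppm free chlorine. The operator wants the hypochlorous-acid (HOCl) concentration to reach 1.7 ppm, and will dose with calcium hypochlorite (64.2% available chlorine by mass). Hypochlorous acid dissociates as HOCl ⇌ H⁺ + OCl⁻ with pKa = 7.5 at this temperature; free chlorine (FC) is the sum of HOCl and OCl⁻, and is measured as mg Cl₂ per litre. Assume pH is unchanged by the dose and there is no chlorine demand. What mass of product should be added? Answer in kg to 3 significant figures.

Volume: 1850 m³ = 1,850,000 L.
[OCl⁻]/[HOCl] = 10^(pH − pKa) = 10^(8.08 − 7.5) = 3.802; fraction as HOCl = 1/(1 + 3.802) = 0.2083.
Free chlorine required for 1.7 ppm HOCl: 1.7 / 0.2083 = 8.163 ppm.
FC to add: 8.163 − 0.3 = 7.863 mg/L as Cl₂.
Cl₂ equivalent: 7.863 mg/L × 1,850,000 L = 14,550 g.
Product at 64.2% available Cl: 14,550 / 0.642 = 22,660 g.

22.7 kg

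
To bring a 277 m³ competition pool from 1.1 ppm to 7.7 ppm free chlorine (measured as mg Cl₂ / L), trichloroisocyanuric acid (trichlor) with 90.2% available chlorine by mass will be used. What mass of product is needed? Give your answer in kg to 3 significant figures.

2.03 kg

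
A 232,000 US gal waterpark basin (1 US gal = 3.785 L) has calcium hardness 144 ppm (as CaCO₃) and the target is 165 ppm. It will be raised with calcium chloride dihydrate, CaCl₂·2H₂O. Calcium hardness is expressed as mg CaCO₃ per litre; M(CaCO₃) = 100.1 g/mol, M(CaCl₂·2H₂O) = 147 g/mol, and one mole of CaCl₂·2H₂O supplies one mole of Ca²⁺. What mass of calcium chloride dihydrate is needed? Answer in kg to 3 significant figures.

27.1 kg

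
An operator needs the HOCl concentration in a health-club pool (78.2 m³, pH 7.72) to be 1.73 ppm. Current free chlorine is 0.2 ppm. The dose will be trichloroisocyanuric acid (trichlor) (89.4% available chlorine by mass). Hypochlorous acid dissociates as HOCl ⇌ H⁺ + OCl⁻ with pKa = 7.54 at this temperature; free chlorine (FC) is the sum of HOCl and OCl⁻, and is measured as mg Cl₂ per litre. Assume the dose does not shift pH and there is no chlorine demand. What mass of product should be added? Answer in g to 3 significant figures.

363 g

Volume: 78.2 m³ = 78,200 L.
[OCl⁻]/[HOCl] = 10^(pH − pKa) = 10^(7.72 − 7.54) = 1.514; fraction as HOCl = 1/(1 + 1.514) = 0.3978.
Free chlorine required for 1.73 ppm HOCl: 1.73 / 0.3978 = 4.348 ppm.
FC to add: 4.348 − 0.2 = 4.148 mg/L as Cl₂.
Cl₂ equivalent: 4.148 mg/L × 78,200 L = 324.4 g.
Product at 89.4% available Cl: 324.4 / 0.894 = 362.9 g.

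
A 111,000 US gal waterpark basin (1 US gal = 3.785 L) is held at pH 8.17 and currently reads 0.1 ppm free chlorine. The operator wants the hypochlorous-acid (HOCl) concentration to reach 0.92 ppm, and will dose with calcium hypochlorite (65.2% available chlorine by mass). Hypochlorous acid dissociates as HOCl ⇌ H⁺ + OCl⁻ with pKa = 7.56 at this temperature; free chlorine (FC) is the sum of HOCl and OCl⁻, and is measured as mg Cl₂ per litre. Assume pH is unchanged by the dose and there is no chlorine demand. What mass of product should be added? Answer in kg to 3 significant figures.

2.94 kg

Volume: 111,000 US gal × 3.785 L/gal = 420,135 L.
[OCl⁻]/[HOCl] = 10^(pH − pKa) = 10^(8.17 − 7.56) = 4.074; fraction as HOCl = 1/(1 + 4.074) = 0.1971.
Free chlorine required for 0.92 ppm HOCl: 0.92 / 0.1971 = 4.668 ppm.
FC to add: 4.668 − 0.1 = 4.568 mg/L as Cl₂.
Cl₂ equivalent: 4.568 mg/L × 420,135 L = 1919 g.
Product at 65.2% available Cl: 1919 / 0.652 = 2943 g.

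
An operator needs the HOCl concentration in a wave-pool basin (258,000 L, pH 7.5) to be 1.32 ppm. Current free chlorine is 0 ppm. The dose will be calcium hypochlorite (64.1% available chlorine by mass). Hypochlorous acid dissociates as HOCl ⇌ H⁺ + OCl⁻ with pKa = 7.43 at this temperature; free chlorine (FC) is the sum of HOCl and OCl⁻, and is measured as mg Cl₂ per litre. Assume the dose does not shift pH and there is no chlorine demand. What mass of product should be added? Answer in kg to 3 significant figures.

[OCl⁻]/[HOCl] = 10^(pH − pKa) = 10^(7.5 − 7.43) = 1.175; fraction as HOCl = 1/(1 + 1.175) = 0.4598.
Free chlorine required for 1.32 ppm HOCl: 1.32 / 0.4598 = 2.871 ppm.
FC to add: 2.871 − 0 = 2.871 mg/L as Cl₂.
Cl₂ equivalent: 2.871 mg/L × 258,000 L = 740.7 g.
Product at 64.1% available Cl: 740.7 / 0.641 = 1156 g.

1.16 kg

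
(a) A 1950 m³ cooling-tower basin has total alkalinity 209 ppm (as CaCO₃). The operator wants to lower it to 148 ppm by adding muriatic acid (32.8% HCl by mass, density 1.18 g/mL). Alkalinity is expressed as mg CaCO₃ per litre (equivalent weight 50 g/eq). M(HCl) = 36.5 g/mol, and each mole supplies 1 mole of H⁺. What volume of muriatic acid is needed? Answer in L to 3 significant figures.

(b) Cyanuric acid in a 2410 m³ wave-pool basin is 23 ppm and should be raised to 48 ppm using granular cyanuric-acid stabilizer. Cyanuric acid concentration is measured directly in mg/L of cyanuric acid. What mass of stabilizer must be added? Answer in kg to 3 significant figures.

(a) 224 L; (b) 60.2 kg

(a) Volume: 1950 m³ = 1,950,000 L.
(a) Alkalinity to neutralize: (209 − 148) = 61 mg/L as CaCO₃ × 1,950,000 L = 119,000 g as CaCO₃.
(a) Equivalents of H⁺ required: 119,000 ÷ 50 g/eq = 2379 eq = 2379 mol HCl.
(a) Mass of HCl: 2379 × 36.5 = 86,830 g.
(a) Mass of 32.8% solution: 86,830 / 0.328 = 264,700 g.
(a) Volume: 264,700 g ÷ 1.18 g/mL = 224,400 mL.

(b) Volume: 2410 m³ = 2,410,000 L.
(b) CYA to add: (48 − 23) = 25 mg/L × 2,410,000 L = 60,250 g cyanuric acid.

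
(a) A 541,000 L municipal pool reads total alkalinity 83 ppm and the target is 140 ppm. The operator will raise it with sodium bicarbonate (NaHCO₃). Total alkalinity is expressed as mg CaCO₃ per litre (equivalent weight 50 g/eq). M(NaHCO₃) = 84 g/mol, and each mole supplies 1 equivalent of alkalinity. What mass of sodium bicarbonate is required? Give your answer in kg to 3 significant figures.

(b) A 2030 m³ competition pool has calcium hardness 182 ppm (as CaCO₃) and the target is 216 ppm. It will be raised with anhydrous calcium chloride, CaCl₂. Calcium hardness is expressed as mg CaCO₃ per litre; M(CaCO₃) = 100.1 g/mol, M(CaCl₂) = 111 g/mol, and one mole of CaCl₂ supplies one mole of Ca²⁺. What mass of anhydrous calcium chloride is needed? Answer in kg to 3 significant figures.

(a) Alkalinity to add: (140 − 83) = 57 mg/L as CaCO₃ × 541,000 L = 30,840 g as CaCO₃.
(a) Equivalents: 30,840 g ÷ 50 g/eq = 616.7 eq.
(a) NaHCO₃ supplies 1 eq per mole → 616.7 mol.
(a) Mass: 616.7 mol × 84 g/mol = 51,810 g.

(b) Volume: 2030 m³ = 2,030,000 L.
(b) Hardness to add: (216 − 182) = 34 mg/L as CaCO₃ × 2,030,000 L = 69,020 g as CaCO₃.
(b) Moles of Ca²⁺ (1 mol Ca²⁺ ≡ 1 mol CaCO₃): 69,020 / 100.1 g/mol = 689.5 mol.
(b) Mass of CaCl₂: 689.5 × 111 = 76,540 g.

(a) 51.8 kg; (b) 76.5 kg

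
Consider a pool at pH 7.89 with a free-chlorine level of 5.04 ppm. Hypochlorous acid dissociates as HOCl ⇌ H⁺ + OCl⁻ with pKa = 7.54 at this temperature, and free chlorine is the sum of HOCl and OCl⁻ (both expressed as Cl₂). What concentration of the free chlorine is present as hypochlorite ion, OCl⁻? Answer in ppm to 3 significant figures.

[OCl⁻]/[HOCl] = 10^(pH − pKa) = 10^(7.89 − 7.54) = 10^0.35 = 2.239.
Fraction as HOCl = 1 / (1 + 2.239) = 0.3088.
OCl⁻ = (1 − 0.3088) × 5.04 ppm = 3.484 ppm.

3.48 ppm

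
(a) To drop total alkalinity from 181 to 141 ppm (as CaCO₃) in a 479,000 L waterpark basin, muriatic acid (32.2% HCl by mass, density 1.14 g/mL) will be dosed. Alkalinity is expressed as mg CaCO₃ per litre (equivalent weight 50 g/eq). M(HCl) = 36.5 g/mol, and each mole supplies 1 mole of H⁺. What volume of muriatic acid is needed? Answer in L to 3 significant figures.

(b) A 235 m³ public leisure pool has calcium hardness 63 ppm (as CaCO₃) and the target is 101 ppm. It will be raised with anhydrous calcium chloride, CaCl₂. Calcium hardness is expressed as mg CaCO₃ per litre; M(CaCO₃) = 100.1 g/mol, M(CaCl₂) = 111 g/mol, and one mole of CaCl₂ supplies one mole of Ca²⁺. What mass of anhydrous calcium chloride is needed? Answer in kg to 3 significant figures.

(a) 38.1 L; (b) 9.90 kg

(a) Alkalinity to neutralize: (181 − 141) = 40 mg/L as CaCO₃ × 479,000 L = 19,160 g as CaCO₃.
(a) Equivalents of H⁺ required: 19,160 ÷ 50 g/eq = 383.2 eq = 383.2 mol HCl.
(a) Mass of HCl: 383.2 × 36.5 = 13,990 g.
(a) Mass of 32.2% solution: 13,990 / 0.322 = 43,440 g.
(a) Volume: 43,440 g ÷ 1.14 g/mL = 38,100 mL.

(b) Volume: 235 m³ = 235,000 L.
(b) Hardness to add: (101 − 63) = 38 mg/L as CaCO₃ × 235,000 L = 8930 g as CaCO₃.
(b) Moles of Ca²⁺ (1 mol Ca²⁺ ≡ 1 mol CaCO₃): 8930 / 100.1 g/mol = 89.21 mol.
(b) Mass of CaCl₂: 89.21 × 111 = 9902 g.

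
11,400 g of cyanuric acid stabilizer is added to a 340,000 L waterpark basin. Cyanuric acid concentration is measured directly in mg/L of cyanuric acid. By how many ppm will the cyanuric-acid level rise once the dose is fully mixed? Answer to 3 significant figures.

Rise: 11,400 g / 340,000 L × 1000 = 33.53 mg/L.

33.5 ppm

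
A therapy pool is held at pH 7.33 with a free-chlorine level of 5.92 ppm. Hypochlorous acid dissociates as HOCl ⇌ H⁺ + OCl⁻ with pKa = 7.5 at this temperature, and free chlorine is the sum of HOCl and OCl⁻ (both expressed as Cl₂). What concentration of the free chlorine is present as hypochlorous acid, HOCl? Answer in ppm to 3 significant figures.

[OCl⁻]/[HOCl] = 10^(pH − pKa) = 10^(7.33 − 7.5) = 10^-0.17 = 0.6761.
Fraction as HOCl = 1 / (1 + 0.6761) = 0.5966.
HOCl = 0.5966 × 5.92 ppm = 3.532 ppm.

3.53 ppm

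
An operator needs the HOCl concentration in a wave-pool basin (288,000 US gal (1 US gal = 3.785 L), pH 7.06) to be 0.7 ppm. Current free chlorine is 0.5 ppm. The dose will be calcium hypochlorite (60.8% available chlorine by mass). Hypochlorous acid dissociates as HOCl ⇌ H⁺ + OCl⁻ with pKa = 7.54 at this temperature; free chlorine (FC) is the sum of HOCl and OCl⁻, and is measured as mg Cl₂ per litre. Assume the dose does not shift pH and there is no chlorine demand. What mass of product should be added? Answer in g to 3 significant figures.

774 g

Volume: 288,000 US gal × 3.785 L/gal = 1,090,080 L.
[OCl⁻]/[HOCl] = 10^(pH − pKa) = 10^(7.06 − 7.54) = 0.3311; fraction as HOCl = 1/(1 + 0.3311) = 0.7512.
Free chlorine required for 0.7 ppm HOCl: 0.7 / 0.7512 = 0.9318 ppm.
FC to add: 0.9318 − 0.5 = 0.4318 mg/L as Cl₂.
Cl₂ equivalent: 0.4318 mg/L × 1,090,080 L = 470.7 g.
Product at 60.8% available Cl: 470.7 / 0.608 = 774.2 g.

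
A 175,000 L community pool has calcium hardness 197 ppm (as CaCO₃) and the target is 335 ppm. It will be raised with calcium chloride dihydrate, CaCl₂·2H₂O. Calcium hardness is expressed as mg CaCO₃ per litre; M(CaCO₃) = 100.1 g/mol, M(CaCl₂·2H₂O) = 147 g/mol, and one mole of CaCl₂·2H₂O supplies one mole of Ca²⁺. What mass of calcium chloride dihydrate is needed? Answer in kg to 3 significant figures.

35.5 kg

Hardness to add: (335 − 197) = 138 mg/L as CaCO₃ × 175,000 L = 24,150 g as CaCO₃.
Moles of Ca²⁺ (1 mol Ca²⁺ ≡ 1 mol CaCO₃): 24,150 / 100.1 g/mol = 241.3 mol.
Mass of CaCl₂·2H₂O: 241.3 × 147 = 35,470 g.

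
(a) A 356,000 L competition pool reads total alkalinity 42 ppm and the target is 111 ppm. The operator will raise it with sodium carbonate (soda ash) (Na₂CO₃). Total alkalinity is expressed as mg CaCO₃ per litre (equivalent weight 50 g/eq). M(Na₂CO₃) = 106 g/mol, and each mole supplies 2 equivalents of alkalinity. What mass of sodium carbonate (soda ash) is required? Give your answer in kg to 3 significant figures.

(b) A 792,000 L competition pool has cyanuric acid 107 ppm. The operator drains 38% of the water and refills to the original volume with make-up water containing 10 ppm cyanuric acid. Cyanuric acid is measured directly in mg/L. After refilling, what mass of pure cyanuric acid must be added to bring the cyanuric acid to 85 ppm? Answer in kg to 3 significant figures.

(a) 26.0 kg; (b) 11.8 kg

(a) Alkalinity to add: (111 − 42) = 69 mg/L as CaCO₃ × 356,000 L = 24,560 g as CaCO₃.
(a) Equivalents: 24,560 g ÷ 50 g/eq = 491.3 eq.
(a) Each mole of Na₂CO₃ supplies 2 eq, so 491.3 / 2 = 245.6 mol.
(a) Mass: 245.6 mol × 106 g/mol = 26,040 g.

(b) After draining 38% and refilling: 107 × 0.62 + 10 × 0.38 = 70.14 ppm.
(b) Deficit to target: 85 − 70.14 = 14.86 mg/L.
(b) Mass: 14.86 mg/L × 792,000 L = 11,770 g cyanuric acid.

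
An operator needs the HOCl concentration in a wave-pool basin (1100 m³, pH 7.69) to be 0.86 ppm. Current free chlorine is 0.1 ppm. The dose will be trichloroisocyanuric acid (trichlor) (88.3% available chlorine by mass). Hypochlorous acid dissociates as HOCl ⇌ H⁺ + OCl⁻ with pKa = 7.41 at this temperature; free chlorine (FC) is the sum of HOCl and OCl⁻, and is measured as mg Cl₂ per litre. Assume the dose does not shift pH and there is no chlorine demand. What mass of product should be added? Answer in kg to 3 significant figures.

Volume: 1100 m³ = 1,100,000 L.
[OCl⁻]/[HOCl] = 10^(pH − pKa) = 10^(7.69 − 7.41) = 1.905; fraction as HOCl = 1/(1 + 1.905) = 0.3442.
Free chlorine required for 0.86 ppm HOCl: 0.86 / 0.3442 = 2.499 ppm.
FC to add: 2.499 − 0.1 = 2.399 mg/L as Cl₂.
Cl₂ equivalent: 2.399 mg/L × 1,100,000 L = 2639 g.
Product at 88.3% available Cl: 2639 / 0.883 = 2988 g.

2.99 kg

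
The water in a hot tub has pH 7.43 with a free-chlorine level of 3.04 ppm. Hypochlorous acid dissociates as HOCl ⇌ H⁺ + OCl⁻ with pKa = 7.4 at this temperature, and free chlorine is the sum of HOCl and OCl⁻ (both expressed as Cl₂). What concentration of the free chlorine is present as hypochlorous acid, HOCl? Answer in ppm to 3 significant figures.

[OCl⁻]/[HOCl] = 10^(pH − pKa) = 10^(7.43 − 7.4) = 10^0.03 = 1.072.
Fraction as HOCl = 1 / (1 + 1.072) = 0.4827.
HOCl = 0.4827 × 3.04 ppm = 1.468 ppm.

1.47 ppm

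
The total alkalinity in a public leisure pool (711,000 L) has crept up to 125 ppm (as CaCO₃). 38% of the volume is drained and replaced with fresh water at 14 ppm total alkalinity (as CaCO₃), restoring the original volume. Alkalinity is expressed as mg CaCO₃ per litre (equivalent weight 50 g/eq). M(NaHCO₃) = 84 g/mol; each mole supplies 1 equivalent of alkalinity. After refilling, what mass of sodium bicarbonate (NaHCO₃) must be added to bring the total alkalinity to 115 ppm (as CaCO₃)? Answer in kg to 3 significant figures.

38.4 kg

After draining 38% and refilling: 125 × 0.62 + 14 × 0.38 = 82.82 ppm.
Deficit to target: 115 − 82.82 = 32.18 mg/L.
As CaCO₃: 32.18 mg/L × 711,000 L = 22,880 g; ÷ 50 g/eq ÷ 1 = 457.6 mol NaHCO₃.
Mass: 457.6 × 84 = 38,440 g.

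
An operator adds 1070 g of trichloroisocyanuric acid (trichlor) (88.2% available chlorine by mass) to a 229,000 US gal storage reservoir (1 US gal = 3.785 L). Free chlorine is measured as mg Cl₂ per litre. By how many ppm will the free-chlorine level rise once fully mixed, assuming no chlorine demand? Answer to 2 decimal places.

1.09 ppm

Volume: 229,000 US gal × 3.785 L/gal = 866,765 L.
Available chlorine delivered: 1070 g × 0.882 = 943.7 g as Cl₂.
Concentration rise: 943.7 g / 866,765 L = 1.089 mg/L = 1.09 ppm.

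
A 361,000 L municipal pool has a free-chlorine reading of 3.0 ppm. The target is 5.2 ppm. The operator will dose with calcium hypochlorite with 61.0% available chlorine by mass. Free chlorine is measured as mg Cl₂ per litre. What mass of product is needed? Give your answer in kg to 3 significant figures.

Chlorine deficit: 5.2 − 3.0 = 2.2 ppm = 2.2 mg/L as Cl₂.
Cl₂ equivalent needed: 2.2 mg/L × 361,000 L = 794,200 mg = 794.2 g.
Product at 61.0% available chlorine: 794.2 / 0.61 = 1302 g.

1.30 kg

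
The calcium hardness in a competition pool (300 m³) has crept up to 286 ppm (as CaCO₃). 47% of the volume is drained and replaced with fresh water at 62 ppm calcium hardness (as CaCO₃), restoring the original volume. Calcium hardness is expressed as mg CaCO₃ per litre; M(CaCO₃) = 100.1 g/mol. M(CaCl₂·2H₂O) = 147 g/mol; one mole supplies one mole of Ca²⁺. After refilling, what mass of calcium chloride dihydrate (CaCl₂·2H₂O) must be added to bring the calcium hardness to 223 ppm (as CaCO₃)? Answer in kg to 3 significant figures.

Volume: 300 m³ = 300,000 L.
After draining 47% and refilling: 286 × 0.53 + 62 × 0.47 = 180.72 ppm.
Deficit to target: 223 − 180.72 = 42.28 mg/L.
As CaCO₃: 42.28 mg/L × 300,000 L = 12,680 g; ÷ 100.1 = 126.7 mol Ca²⁺.
Mass: 126.7 × 147 = 18,630 g.

18.6 kg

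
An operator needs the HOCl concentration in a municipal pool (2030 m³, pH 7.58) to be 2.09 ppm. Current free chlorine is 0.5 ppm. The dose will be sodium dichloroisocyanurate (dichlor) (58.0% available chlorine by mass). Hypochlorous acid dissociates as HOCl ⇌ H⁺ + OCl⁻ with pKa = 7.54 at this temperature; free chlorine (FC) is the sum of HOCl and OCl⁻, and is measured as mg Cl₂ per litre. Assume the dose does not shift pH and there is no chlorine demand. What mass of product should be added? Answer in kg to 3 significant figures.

13.6 kg

Volume: 2030 m³ = 2,030,000 L.
[OCl⁻]/[HOCl] = 10^(pH − pKa) = 10^(7.58 − 7.54) = 1.096; fraction as HOCl = 1/(1 + 1.096) = 0.477.
Free chlorine required for 2.09 ppm HOCl: 2.09 / 0.477 = 4.382 ppm.
FC to add: 4.382 − 0.5 = 3.882 mg/L as Cl₂.
Cl₂ equivalent: 3.882 mg/L × 2,030,000 L = 7880 g.
Product at 58.0% available Cl: 7880 / 0.58 = 13,590 g.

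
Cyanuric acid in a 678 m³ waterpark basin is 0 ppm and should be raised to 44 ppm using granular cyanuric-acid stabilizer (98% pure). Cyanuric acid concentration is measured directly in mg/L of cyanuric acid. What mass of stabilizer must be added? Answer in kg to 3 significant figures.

Volume: 678 m³ = 678,000 L.
CYA to add: (44 − 0) = 44 mg/L × 678,000 L = 29,830 g cyanuric acid.
At 98% purity: 29,830 / 0.98 = 30,440 g product.

30.4 kg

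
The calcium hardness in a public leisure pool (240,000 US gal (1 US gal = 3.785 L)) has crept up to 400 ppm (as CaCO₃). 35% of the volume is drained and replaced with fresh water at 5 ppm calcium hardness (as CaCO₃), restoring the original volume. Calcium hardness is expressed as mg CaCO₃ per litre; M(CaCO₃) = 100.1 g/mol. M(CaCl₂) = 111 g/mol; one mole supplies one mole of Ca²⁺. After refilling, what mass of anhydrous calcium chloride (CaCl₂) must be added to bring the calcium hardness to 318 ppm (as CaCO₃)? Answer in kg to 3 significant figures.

Volume: 240,000 US gal × 3.785 L/gal = 908,400 L.
After draining 35% and refilling: 400 × 0.65 + 5 × 0.35 = 261.75 ppm.
Deficit to target: 318 − 261.75 = 56.25 mg/L.
As CaCO₃: 56.25 mg/L × 908,400 L = 51,100 g; ÷ 100.1 = 510.5 mol Ca²⁺.
Mass: 510.5 × 111 = 56,660 g.

56.7 kg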